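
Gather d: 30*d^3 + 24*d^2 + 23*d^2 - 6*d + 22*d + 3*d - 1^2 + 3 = 30*d^3 + 47*d^2 + 19*d + 2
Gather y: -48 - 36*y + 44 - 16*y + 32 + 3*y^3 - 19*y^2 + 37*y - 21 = 3*y^3 - 19*y^2 - 15*y + 7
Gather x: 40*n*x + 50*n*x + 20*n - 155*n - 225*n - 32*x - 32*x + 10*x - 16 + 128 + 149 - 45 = -360*n + x*(90*n - 54) + 216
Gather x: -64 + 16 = -48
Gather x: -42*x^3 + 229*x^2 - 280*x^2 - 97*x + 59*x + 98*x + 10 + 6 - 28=-42*x^3 - 51*x^2 + 60*x - 12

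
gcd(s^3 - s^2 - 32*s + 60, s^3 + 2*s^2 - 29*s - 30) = s^2 + s - 30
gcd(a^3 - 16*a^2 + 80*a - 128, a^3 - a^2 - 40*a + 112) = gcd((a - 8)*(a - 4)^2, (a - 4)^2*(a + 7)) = a^2 - 8*a + 16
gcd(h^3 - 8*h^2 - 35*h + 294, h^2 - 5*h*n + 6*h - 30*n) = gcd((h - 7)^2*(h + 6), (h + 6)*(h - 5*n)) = h + 6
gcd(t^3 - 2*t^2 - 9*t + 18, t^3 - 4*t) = t - 2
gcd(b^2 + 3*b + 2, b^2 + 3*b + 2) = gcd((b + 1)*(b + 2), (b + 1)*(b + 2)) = b^2 + 3*b + 2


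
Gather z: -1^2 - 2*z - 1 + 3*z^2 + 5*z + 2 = 3*z^2 + 3*z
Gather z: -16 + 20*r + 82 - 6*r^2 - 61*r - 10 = -6*r^2 - 41*r + 56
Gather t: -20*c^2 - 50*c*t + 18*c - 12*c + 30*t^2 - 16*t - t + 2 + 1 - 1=-20*c^2 + 6*c + 30*t^2 + t*(-50*c - 17) + 2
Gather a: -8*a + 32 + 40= 72 - 8*a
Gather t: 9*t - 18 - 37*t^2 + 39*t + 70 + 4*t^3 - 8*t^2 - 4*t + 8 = 4*t^3 - 45*t^2 + 44*t + 60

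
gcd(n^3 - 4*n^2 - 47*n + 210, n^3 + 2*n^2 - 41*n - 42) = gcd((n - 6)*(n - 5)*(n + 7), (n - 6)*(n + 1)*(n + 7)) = n^2 + n - 42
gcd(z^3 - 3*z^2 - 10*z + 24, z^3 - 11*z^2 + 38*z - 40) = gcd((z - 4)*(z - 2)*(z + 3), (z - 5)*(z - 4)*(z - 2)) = z^2 - 6*z + 8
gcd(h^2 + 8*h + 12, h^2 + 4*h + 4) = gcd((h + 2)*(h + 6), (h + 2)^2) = h + 2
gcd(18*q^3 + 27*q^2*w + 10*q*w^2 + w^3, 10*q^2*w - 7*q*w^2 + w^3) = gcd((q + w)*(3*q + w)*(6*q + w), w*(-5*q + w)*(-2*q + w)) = 1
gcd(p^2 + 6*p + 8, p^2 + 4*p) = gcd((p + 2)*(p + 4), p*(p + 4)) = p + 4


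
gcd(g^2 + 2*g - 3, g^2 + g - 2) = g - 1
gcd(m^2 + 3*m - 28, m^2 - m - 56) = m + 7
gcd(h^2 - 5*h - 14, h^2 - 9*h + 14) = h - 7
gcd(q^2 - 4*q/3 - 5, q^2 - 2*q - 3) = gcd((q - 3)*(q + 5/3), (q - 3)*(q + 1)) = q - 3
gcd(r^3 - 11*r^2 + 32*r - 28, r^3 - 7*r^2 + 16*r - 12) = r^2 - 4*r + 4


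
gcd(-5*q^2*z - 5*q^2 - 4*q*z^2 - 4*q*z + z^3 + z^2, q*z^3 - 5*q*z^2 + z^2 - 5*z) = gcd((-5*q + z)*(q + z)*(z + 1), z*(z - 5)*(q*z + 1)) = 1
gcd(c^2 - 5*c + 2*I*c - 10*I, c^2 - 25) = c - 5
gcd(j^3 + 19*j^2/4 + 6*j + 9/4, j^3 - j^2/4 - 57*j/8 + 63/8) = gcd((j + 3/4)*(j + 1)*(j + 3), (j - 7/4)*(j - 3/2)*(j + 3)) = j + 3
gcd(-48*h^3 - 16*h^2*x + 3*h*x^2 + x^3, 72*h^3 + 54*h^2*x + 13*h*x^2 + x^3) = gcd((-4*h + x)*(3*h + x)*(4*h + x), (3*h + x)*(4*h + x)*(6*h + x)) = 12*h^2 + 7*h*x + x^2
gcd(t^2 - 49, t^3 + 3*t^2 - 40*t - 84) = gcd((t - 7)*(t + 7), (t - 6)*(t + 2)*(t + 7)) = t + 7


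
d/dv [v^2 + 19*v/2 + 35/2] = 2*v + 19/2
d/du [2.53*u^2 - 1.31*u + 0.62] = 5.06*u - 1.31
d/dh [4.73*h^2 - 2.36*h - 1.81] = 9.46*h - 2.36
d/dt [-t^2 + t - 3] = 1 - 2*t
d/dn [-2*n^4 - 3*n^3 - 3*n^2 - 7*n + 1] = -8*n^3 - 9*n^2 - 6*n - 7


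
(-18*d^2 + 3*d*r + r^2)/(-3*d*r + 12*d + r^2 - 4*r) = (6*d + r)/(r - 4)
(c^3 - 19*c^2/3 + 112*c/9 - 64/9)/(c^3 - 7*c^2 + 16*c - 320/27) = 3*(c - 1)/(3*c - 5)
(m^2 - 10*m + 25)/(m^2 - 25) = (m - 5)/(m + 5)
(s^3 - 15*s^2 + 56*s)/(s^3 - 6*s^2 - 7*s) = (s - 8)/(s + 1)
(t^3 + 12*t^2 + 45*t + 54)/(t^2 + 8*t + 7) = (t^3 + 12*t^2 + 45*t + 54)/(t^2 + 8*t + 7)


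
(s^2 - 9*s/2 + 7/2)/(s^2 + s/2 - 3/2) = (2*s - 7)/(2*s + 3)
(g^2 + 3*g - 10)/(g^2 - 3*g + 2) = (g + 5)/(g - 1)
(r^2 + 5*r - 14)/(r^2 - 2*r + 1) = (r^2 + 5*r - 14)/(r^2 - 2*r + 1)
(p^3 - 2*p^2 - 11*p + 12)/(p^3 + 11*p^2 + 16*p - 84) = (p^3 - 2*p^2 - 11*p + 12)/(p^3 + 11*p^2 + 16*p - 84)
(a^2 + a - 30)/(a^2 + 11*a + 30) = (a - 5)/(a + 5)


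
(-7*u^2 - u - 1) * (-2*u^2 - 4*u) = 14*u^4 + 30*u^3 + 6*u^2 + 4*u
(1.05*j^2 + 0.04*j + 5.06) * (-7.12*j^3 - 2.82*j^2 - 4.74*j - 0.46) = -7.476*j^5 - 3.2458*j^4 - 41.117*j^3 - 14.9418*j^2 - 24.0028*j - 2.3276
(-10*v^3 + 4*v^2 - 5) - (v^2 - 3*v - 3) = -10*v^3 + 3*v^2 + 3*v - 2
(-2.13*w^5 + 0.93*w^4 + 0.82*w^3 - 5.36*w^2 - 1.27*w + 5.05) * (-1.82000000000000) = 3.8766*w^5 - 1.6926*w^4 - 1.4924*w^3 + 9.7552*w^2 + 2.3114*w - 9.191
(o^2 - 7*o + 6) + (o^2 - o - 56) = 2*o^2 - 8*o - 50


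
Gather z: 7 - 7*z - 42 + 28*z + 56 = 21*z + 21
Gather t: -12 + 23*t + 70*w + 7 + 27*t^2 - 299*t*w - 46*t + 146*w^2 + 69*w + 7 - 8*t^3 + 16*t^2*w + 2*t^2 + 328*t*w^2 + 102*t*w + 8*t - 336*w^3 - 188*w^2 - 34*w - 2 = -8*t^3 + t^2*(16*w + 29) + t*(328*w^2 - 197*w - 15) - 336*w^3 - 42*w^2 + 105*w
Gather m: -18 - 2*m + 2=-2*m - 16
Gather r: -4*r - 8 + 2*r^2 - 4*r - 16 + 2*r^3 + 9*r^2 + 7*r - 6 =2*r^3 + 11*r^2 - r - 30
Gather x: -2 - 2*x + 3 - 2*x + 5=6 - 4*x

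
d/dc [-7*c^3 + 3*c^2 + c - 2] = -21*c^2 + 6*c + 1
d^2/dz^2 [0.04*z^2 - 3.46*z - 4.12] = 0.0800000000000000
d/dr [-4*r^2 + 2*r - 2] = 2 - 8*r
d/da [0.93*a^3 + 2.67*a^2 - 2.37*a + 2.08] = 2.79*a^2 + 5.34*a - 2.37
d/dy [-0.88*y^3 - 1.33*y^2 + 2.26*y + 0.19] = -2.64*y^2 - 2.66*y + 2.26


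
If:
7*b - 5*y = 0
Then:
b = 5*y/7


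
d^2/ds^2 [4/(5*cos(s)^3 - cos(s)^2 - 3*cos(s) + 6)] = 4*((3*cos(s) - 8*cos(2*s) + 45*cos(3*s))*(5*cos(s)^3 - cos(s)^2 - 3*cos(s) + 6)/4 + 2*(-15*cos(s)^2 + 2*cos(s) + 3)^2*sin(s)^2)/(5*cos(s)^3 - cos(s)^2 - 3*cos(s) + 6)^3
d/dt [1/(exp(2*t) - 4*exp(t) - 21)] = 2*(2 - exp(t))*exp(t)/(-exp(2*t) + 4*exp(t) + 21)^2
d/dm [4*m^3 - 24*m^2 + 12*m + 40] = 12*m^2 - 48*m + 12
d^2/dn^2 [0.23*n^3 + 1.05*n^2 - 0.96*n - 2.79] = 1.38*n + 2.1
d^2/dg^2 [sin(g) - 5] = -sin(g)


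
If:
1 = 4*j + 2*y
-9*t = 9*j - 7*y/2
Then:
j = 1/4 - y/2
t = 8*y/9 - 1/4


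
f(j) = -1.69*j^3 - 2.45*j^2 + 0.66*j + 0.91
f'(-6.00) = -152.46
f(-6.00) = 273.79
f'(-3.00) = -30.27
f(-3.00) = 22.51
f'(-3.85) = -55.63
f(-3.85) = 58.50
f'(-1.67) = -5.30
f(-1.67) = 0.85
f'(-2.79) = -25.13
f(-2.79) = 16.70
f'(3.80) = -91.17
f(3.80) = -124.69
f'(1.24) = -13.21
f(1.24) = -5.26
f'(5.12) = -157.34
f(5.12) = -286.76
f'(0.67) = -4.90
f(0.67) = -0.26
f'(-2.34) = -15.64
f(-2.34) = 7.60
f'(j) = -5.07*j^2 - 4.9*j + 0.66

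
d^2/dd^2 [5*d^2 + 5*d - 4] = 10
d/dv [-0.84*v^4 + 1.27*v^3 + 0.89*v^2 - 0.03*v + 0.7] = -3.36*v^3 + 3.81*v^2 + 1.78*v - 0.03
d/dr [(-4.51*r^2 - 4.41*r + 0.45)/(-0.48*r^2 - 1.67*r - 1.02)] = (5.4149*r^2 + 9.6324*r + 5.2497)/(0.2304*r^4 + 1.6032*r^3 + 3.7681*r^2 + 3.4068*r + 1.0404)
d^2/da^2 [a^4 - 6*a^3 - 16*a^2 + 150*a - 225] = 12*a^2 - 36*a - 32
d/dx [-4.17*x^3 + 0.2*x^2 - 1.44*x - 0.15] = -12.51*x^2 + 0.4*x - 1.44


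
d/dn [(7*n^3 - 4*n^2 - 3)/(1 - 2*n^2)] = n*(-14*n^3 + 21*n - 20)/(4*n^4 - 4*n^2 + 1)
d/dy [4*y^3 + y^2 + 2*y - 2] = 12*y^2 + 2*y + 2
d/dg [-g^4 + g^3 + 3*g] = -4*g^3 + 3*g^2 + 3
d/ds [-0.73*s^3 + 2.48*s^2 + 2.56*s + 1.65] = -2.19*s^2 + 4.96*s + 2.56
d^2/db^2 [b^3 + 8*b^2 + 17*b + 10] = 6*b + 16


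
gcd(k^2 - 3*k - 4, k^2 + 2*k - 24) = k - 4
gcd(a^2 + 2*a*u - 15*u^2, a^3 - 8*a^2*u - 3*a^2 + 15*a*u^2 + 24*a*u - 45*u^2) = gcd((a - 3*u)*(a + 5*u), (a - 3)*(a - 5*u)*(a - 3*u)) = -a + 3*u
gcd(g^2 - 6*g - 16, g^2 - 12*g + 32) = g - 8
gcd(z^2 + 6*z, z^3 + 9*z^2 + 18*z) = z^2 + 6*z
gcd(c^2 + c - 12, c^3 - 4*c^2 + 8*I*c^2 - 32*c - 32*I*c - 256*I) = c + 4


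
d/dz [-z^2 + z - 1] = 1 - 2*z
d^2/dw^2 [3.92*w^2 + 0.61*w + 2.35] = 7.84000000000000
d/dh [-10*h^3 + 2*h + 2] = 2 - 30*h^2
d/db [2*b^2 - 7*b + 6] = 4*b - 7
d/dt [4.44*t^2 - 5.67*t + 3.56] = 8.88*t - 5.67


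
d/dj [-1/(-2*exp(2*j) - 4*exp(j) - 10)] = -(exp(j) + 1)*exp(j)/(exp(2*j) + 2*exp(j) + 5)^2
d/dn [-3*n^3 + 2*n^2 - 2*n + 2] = -9*n^2 + 4*n - 2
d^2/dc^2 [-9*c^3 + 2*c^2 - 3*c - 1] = 4 - 54*c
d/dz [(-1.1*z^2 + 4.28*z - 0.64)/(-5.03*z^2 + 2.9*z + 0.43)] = (18.3384*z^2 - 7.3844*z + 3.6964)/(25.3009*z^4 - 29.174*z^3 + 4.0842*z^2 + 2.494*z + 0.1849)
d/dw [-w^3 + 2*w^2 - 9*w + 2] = -3*w^2 + 4*w - 9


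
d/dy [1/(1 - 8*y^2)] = 16*y/(8*y^2 - 1)^2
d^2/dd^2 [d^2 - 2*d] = 2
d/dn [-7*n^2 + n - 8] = 1 - 14*n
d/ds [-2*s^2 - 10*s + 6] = -4*s - 10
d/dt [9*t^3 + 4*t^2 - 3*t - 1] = 27*t^2 + 8*t - 3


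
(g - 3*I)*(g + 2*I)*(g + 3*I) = g^3 + 2*I*g^2 + 9*g + 18*I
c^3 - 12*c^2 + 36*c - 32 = (c - 8)*(c - 2)^2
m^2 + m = m*(m + 1)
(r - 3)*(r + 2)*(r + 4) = r^3 + 3*r^2 - 10*r - 24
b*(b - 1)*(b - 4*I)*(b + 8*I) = b^4 - b^3 + 4*I*b^3 + 32*b^2 - 4*I*b^2 - 32*b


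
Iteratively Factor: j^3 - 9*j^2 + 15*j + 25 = (j - 5)*(j^2 - 4*j - 5) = (j - 5)*(j + 1)*(j - 5)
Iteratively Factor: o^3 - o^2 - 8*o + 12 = (o - 2)*(o^2 + o - 6) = (o - 2)^2*(o + 3)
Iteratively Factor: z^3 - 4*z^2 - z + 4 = (z - 4)*(z^2 - 1) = (z - 4)*(z - 1)*(z + 1)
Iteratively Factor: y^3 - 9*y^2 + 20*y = (y - 5)*(y^2 - 4*y) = y*(y - 5)*(y - 4)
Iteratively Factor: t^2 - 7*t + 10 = (t - 5)*(t - 2)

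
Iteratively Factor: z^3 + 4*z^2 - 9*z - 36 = (z + 4)*(z^2 - 9) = (z + 3)*(z + 4)*(z - 3)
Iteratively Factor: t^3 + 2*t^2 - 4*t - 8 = (t + 2)*(t^2 - 4) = (t - 2)*(t + 2)*(t + 2)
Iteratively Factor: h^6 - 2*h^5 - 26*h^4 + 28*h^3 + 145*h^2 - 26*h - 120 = (h - 5)*(h^5 + 3*h^4 - 11*h^3 - 27*h^2 + 10*h + 24) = (h - 5)*(h + 1)*(h^4 + 2*h^3 - 13*h^2 - 14*h + 24) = (h - 5)*(h + 1)*(h + 2)*(h^3 - 13*h + 12) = (h - 5)*(h - 3)*(h + 1)*(h + 2)*(h^2 + 3*h - 4) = (h - 5)*(h - 3)*(h - 1)*(h + 1)*(h + 2)*(h + 4)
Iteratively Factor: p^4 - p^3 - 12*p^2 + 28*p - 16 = (p - 2)*(p^3 + p^2 - 10*p + 8) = (p - 2)^2*(p^2 + 3*p - 4) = (p - 2)^2*(p + 4)*(p - 1)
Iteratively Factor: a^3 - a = (a)*(a^2 - 1) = a*(a + 1)*(a - 1)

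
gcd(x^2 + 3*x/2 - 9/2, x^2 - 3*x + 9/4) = x - 3/2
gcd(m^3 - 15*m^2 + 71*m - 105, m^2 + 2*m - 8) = 1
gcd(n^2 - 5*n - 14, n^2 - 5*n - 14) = n^2 - 5*n - 14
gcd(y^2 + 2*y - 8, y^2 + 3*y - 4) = y + 4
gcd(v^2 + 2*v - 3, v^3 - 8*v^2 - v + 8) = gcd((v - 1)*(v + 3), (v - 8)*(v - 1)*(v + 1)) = v - 1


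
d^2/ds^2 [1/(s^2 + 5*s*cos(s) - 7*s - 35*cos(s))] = ((s^2 + 5*s*cos(s) - 7*s - 35*cos(s))*(5*s*cos(s) + 10*sin(s) - 35*cos(s) - 2) + 2*(-5*s*sin(s) + 2*s + 35*sin(s) + 5*cos(s) - 7)^2)/((s - 7)^3*(s + 5*cos(s))^3)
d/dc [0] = 0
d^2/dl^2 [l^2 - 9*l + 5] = 2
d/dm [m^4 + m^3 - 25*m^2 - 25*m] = 4*m^3 + 3*m^2 - 50*m - 25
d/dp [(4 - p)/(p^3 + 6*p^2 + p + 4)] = (-p^3 - 6*p^2 - p + (p - 4)*(3*p^2 + 12*p + 1) - 4)/(p^3 + 6*p^2 + p + 4)^2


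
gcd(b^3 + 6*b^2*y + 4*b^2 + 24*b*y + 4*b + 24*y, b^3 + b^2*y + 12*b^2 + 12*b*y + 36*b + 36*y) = 1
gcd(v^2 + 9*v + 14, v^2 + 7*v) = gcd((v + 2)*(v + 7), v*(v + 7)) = v + 7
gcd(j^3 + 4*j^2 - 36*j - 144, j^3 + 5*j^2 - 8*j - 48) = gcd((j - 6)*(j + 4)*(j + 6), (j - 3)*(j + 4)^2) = j + 4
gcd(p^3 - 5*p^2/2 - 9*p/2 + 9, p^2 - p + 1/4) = 1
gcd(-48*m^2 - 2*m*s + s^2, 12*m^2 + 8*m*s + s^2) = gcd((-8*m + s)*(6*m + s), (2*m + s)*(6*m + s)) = 6*m + s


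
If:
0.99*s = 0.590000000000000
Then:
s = 0.60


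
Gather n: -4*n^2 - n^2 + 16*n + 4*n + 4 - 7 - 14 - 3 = -5*n^2 + 20*n - 20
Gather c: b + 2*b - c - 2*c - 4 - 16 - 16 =3*b - 3*c - 36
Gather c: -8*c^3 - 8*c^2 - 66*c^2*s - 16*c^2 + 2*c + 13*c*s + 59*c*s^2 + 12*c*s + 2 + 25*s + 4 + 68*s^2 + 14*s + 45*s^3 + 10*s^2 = -8*c^3 + c^2*(-66*s - 24) + c*(59*s^2 + 25*s + 2) + 45*s^3 + 78*s^2 + 39*s + 6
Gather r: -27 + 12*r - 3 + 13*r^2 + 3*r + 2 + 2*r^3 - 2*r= 2*r^3 + 13*r^2 + 13*r - 28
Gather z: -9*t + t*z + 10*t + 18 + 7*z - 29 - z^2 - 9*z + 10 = t - z^2 + z*(t - 2) - 1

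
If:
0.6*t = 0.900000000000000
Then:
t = 1.50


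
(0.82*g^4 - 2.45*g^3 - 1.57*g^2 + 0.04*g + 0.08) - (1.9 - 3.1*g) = 0.82*g^4 - 2.45*g^3 - 1.57*g^2 + 3.14*g - 1.82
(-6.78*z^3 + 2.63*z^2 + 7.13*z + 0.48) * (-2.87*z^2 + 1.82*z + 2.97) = 19.4586*z^5 - 19.8877*z^4 - 35.8131*z^3 + 19.4101*z^2 + 22.0497*z + 1.4256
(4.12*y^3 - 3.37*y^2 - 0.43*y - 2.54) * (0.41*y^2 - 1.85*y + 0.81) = 1.6892*y^5 - 9.0037*y^4 + 9.3954*y^3 - 2.9756*y^2 + 4.3507*y - 2.0574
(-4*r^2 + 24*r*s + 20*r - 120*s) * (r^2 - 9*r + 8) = -4*r^4 + 24*r^3*s + 56*r^3 - 336*r^2*s - 212*r^2 + 1272*r*s + 160*r - 960*s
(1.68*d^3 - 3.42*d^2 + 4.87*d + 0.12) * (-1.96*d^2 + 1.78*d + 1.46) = -3.2928*d^5 + 9.6936*d^4 - 13.18*d^3 + 3.4402*d^2 + 7.3238*d + 0.1752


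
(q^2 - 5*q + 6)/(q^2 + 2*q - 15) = (q - 2)/(q + 5)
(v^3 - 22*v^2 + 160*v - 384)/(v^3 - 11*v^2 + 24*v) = (v^2 - 14*v + 48)/(v*(v - 3))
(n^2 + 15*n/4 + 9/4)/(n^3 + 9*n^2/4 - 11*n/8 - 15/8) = 2*(n + 3)/(2*n^2 + 3*n - 5)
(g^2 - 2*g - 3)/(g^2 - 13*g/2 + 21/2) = 2*(g + 1)/(2*g - 7)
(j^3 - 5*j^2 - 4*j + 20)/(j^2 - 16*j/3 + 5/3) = 3*(j^2 - 4)/(3*j - 1)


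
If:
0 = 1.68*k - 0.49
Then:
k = 0.29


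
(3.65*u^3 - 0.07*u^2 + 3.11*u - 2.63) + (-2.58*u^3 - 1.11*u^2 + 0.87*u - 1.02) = 1.07*u^3 - 1.18*u^2 + 3.98*u - 3.65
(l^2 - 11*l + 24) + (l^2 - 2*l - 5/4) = 2*l^2 - 13*l + 91/4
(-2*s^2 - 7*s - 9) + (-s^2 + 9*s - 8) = -3*s^2 + 2*s - 17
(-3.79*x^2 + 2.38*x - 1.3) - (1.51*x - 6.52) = -3.79*x^2 + 0.87*x + 5.22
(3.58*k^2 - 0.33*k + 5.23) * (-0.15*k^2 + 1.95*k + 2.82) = -0.537*k^4 + 7.0305*k^3 + 8.6676*k^2 + 9.2679*k + 14.7486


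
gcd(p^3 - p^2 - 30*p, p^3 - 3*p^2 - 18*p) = p^2 - 6*p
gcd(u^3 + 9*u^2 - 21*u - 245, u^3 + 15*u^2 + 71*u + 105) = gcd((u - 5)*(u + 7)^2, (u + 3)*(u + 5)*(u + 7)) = u + 7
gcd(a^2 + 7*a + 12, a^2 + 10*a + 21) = a + 3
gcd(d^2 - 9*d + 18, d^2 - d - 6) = d - 3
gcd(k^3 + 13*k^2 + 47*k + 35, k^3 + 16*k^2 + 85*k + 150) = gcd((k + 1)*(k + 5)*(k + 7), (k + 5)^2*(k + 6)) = k + 5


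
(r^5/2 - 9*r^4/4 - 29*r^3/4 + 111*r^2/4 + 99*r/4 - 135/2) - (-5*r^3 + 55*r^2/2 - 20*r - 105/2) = r^5/2 - 9*r^4/4 - 9*r^3/4 + r^2/4 + 179*r/4 - 15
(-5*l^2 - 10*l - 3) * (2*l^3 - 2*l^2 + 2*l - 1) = -10*l^5 - 10*l^4 + 4*l^3 - 9*l^2 + 4*l + 3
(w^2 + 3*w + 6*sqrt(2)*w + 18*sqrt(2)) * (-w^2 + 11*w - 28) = -w^4 - 6*sqrt(2)*w^3 + 8*w^3 + 5*w^2 + 48*sqrt(2)*w^2 - 84*w + 30*sqrt(2)*w - 504*sqrt(2)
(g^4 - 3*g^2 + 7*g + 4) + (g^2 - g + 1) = g^4 - 2*g^2 + 6*g + 5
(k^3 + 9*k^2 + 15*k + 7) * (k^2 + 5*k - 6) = k^5 + 14*k^4 + 54*k^3 + 28*k^2 - 55*k - 42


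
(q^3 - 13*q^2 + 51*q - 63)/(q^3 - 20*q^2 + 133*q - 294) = (q^2 - 6*q + 9)/(q^2 - 13*q + 42)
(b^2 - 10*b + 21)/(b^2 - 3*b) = (b - 7)/b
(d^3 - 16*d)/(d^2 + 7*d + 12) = d*(d - 4)/(d + 3)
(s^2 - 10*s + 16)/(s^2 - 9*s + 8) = (s - 2)/(s - 1)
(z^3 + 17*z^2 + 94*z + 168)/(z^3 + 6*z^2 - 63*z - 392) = (z^2 + 10*z + 24)/(z^2 - z - 56)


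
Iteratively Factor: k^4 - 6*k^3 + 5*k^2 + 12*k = (k + 1)*(k^3 - 7*k^2 + 12*k) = (k - 3)*(k + 1)*(k^2 - 4*k) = k*(k - 3)*(k + 1)*(k - 4)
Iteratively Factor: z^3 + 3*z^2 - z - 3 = (z + 1)*(z^2 + 2*z - 3) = (z + 1)*(z + 3)*(z - 1)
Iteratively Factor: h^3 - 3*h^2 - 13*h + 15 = (h - 5)*(h^2 + 2*h - 3) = (h - 5)*(h - 1)*(h + 3)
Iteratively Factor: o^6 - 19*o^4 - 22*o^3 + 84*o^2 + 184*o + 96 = (o + 2)*(o^5 - 2*o^4 - 15*o^3 + 8*o^2 + 68*o + 48) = (o - 4)*(o + 2)*(o^4 + 2*o^3 - 7*o^2 - 20*o - 12) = (o - 4)*(o - 3)*(o + 2)*(o^3 + 5*o^2 + 8*o + 4) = (o - 4)*(o - 3)*(o + 2)^2*(o^2 + 3*o + 2) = (o - 4)*(o - 3)*(o + 2)^3*(o + 1)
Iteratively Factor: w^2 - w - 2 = (w - 2)*(w + 1)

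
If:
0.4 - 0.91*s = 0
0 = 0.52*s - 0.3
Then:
No Solution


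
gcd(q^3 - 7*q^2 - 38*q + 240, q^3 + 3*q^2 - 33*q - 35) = q - 5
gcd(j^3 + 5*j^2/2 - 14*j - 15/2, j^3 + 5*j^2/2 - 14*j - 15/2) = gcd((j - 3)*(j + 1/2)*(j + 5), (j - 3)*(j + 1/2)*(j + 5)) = j^3 + 5*j^2/2 - 14*j - 15/2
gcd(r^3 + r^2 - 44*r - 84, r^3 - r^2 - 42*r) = r^2 - r - 42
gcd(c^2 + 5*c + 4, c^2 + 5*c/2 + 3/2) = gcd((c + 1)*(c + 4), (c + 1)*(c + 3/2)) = c + 1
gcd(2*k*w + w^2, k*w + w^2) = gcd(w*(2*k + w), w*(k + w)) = w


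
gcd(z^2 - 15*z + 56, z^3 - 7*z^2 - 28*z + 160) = z - 8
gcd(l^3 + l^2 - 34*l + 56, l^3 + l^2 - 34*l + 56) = l^3 + l^2 - 34*l + 56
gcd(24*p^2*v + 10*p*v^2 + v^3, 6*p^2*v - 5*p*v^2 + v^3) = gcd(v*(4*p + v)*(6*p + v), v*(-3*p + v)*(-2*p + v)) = v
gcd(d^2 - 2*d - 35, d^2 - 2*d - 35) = d^2 - 2*d - 35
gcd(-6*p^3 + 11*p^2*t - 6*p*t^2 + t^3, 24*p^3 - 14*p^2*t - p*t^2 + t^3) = 6*p^2 - 5*p*t + t^2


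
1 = 1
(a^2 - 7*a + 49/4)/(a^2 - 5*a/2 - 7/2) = (a - 7/2)/(a + 1)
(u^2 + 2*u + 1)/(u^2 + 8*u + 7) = (u + 1)/(u + 7)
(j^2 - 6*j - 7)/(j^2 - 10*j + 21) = (j + 1)/(j - 3)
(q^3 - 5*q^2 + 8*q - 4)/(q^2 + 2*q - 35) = (q^3 - 5*q^2 + 8*q - 4)/(q^2 + 2*q - 35)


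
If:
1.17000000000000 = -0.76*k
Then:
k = -1.54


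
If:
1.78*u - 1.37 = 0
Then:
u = 0.77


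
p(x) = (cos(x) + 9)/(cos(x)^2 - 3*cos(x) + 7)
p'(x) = (2*sin(x)*cos(x) - 3*sin(x))*(cos(x) + 9)/(cos(x)^2 - 3*cos(x) + 7)^2 - sin(x)/(cos(x)^2 - 3*cos(x) + 7)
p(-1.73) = 1.18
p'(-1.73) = 0.65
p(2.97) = 0.73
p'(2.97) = -0.07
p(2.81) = 0.75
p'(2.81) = -0.14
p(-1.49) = 1.34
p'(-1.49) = 0.71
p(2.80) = 0.75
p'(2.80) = -0.15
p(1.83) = 1.12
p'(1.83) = -0.61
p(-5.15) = 1.60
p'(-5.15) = -0.68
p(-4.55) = 1.18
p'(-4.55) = -0.65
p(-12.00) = 1.90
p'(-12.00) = -0.36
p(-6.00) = 1.98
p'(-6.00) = -0.17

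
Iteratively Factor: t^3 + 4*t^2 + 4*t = (t + 2)*(t^2 + 2*t) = t*(t + 2)*(t + 2)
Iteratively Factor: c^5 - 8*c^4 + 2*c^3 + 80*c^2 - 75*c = (c - 5)*(c^4 - 3*c^3 - 13*c^2 + 15*c) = (c - 5)^2*(c^3 + 2*c^2 - 3*c) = c*(c - 5)^2*(c^2 + 2*c - 3) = c*(c - 5)^2*(c + 3)*(c - 1)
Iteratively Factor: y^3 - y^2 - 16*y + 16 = (y + 4)*(y^2 - 5*y + 4) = (y - 4)*(y + 4)*(y - 1)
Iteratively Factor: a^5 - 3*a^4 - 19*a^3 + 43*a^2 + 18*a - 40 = (a - 5)*(a^4 + 2*a^3 - 9*a^2 - 2*a + 8) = (a - 5)*(a + 1)*(a^3 + a^2 - 10*a + 8) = (a - 5)*(a + 1)*(a + 4)*(a^2 - 3*a + 2) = (a - 5)*(a - 2)*(a + 1)*(a + 4)*(a - 1)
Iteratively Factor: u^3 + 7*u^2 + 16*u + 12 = (u + 3)*(u^2 + 4*u + 4) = (u + 2)*(u + 3)*(u + 2)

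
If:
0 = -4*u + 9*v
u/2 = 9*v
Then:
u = 0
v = 0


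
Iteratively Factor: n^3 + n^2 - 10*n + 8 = (n - 1)*(n^2 + 2*n - 8) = (n - 1)*(n + 4)*(n - 2)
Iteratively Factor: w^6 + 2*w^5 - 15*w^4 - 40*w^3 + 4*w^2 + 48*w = (w)*(w^5 + 2*w^4 - 15*w^3 - 40*w^2 + 4*w + 48) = w*(w - 1)*(w^4 + 3*w^3 - 12*w^2 - 52*w - 48) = w*(w - 4)*(w - 1)*(w^3 + 7*w^2 + 16*w + 12) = w*(w - 4)*(w - 1)*(w + 2)*(w^2 + 5*w + 6) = w*(w - 4)*(w - 1)*(w + 2)^2*(w + 3)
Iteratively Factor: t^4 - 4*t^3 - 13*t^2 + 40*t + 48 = (t + 3)*(t^3 - 7*t^2 + 8*t + 16) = (t + 1)*(t + 3)*(t^2 - 8*t + 16) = (t - 4)*(t + 1)*(t + 3)*(t - 4)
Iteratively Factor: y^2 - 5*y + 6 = (y - 2)*(y - 3)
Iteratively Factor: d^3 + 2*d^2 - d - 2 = (d - 1)*(d^2 + 3*d + 2) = (d - 1)*(d + 1)*(d + 2)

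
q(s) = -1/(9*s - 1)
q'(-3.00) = 0.01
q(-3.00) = 0.04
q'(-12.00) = 0.00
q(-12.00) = 0.01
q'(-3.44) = 0.01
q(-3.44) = 0.03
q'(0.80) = 0.23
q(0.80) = -0.16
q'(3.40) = 0.01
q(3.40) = -0.03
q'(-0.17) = 1.41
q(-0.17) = 0.40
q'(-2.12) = 0.02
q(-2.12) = 0.05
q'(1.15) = 0.10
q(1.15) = -0.11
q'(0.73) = 0.29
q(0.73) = -0.18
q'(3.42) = 0.01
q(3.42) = -0.03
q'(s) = 9/(9*s - 1)^2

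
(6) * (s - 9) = 6*s - 54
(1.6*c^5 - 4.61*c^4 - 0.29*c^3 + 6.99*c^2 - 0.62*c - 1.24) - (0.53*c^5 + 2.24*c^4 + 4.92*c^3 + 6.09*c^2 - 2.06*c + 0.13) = 1.07*c^5 - 6.85*c^4 - 5.21*c^3 + 0.9*c^2 + 1.44*c - 1.37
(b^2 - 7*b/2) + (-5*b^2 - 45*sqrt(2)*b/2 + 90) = -4*b^2 - 45*sqrt(2)*b/2 - 7*b/2 + 90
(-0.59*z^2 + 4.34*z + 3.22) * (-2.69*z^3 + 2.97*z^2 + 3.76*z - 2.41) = 1.5871*z^5 - 13.4269*z^4 + 2.0096*z^3 + 27.3037*z^2 + 1.6478*z - 7.7602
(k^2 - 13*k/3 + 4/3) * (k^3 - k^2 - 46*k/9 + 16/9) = k^5 - 16*k^4/3 + 5*k^3/9 + 610*k^2/27 - 392*k/27 + 64/27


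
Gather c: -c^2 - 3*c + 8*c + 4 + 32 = -c^2 + 5*c + 36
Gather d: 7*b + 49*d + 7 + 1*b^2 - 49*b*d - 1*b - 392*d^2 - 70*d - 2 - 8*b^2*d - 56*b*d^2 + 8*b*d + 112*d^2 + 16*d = b^2 + 6*b + d^2*(-56*b - 280) + d*(-8*b^2 - 41*b - 5) + 5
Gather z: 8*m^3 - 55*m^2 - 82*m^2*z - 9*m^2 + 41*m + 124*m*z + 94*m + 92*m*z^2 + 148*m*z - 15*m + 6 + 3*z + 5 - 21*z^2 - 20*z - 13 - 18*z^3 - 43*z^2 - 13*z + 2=8*m^3 - 64*m^2 + 120*m - 18*z^3 + z^2*(92*m - 64) + z*(-82*m^2 + 272*m - 30)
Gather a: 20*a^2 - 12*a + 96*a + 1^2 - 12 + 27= 20*a^2 + 84*a + 16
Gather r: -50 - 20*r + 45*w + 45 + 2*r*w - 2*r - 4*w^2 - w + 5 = r*(2*w - 22) - 4*w^2 + 44*w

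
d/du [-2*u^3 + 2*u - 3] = 2 - 6*u^2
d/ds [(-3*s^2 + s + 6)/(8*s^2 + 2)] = (-4*s^2 - 54*s + 1)/(2*(16*s^4 + 8*s^2 + 1))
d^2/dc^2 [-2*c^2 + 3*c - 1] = -4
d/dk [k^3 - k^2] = k*(3*k - 2)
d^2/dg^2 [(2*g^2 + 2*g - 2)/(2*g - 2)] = 2/(g^3 - 3*g^2 + 3*g - 1)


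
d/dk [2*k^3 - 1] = 6*k^2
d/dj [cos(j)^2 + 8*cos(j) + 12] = -2*(cos(j) + 4)*sin(j)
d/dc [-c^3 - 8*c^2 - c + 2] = -3*c^2 - 16*c - 1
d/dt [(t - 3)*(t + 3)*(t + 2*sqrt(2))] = 3*t^2 + 4*sqrt(2)*t - 9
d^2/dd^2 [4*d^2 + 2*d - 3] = 8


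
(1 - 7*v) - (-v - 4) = 5 - 6*v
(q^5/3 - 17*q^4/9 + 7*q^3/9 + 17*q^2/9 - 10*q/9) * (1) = q^5/3 - 17*q^4/9 + 7*q^3/9 + 17*q^2/9 - 10*q/9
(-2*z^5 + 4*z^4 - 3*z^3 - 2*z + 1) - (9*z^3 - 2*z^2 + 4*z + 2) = -2*z^5 + 4*z^4 - 12*z^3 + 2*z^2 - 6*z - 1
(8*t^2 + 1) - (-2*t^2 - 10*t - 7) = 10*t^2 + 10*t + 8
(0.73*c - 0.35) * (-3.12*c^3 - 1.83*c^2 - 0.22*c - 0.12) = -2.2776*c^4 - 0.2439*c^3 + 0.4799*c^2 - 0.0106*c + 0.042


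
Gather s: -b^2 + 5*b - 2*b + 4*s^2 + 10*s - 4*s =-b^2 + 3*b + 4*s^2 + 6*s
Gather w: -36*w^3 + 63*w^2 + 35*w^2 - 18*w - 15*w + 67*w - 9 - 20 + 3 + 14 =-36*w^3 + 98*w^2 + 34*w - 12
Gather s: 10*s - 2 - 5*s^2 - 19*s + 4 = -5*s^2 - 9*s + 2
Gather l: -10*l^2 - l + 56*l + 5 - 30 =-10*l^2 + 55*l - 25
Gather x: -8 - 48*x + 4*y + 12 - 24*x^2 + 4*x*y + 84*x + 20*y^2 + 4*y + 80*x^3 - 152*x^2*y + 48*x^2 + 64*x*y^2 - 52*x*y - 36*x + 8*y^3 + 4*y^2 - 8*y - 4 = 80*x^3 + x^2*(24 - 152*y) + x*(64*y^2 - 48*y) + 8*y^3 + 24*y^2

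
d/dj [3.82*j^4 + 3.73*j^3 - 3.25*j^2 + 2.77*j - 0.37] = 15.28*j^3 + 11.19*j^2 - 6.5*j + 2.77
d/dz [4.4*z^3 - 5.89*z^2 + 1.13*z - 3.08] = 13.2*z^2 - 11.78*z + 1.13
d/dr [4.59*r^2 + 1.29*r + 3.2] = 9.18*r + 1.29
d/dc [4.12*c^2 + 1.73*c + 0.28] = 8.24*c + 1.73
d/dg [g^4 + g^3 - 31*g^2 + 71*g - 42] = 4*g^3 + 3*g^2 - 62*g + 71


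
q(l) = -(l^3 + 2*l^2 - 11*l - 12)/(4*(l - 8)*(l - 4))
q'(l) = -(3*l^2 + 4*l - 11)/(4*(l - 8)*(l - 4)) + (l^3 + 2*l^2 - 11*l - 12)/(4*(l - 8)*(l - 4)^2) + (l^3 + 2*l^2 - 11*l - 12)/(4*(l - 8)^2*(l - 4))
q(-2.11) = -0.04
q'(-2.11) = 0.01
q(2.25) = 0.38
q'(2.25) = -0.05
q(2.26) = 0.38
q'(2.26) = -0.05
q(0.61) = 0.18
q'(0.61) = 0.15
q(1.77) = 0.35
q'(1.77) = 0.12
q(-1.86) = -0.04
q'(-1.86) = 0.02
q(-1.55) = -0.03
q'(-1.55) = 0.04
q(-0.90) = 0.01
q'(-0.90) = 0.07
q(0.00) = 0.09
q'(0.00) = 0.12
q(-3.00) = -0.04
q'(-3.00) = -0.02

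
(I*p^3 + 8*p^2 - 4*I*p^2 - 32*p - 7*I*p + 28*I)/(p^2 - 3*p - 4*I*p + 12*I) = (I*p^3 + 4*p^2*(2 - I) - p*(32 + 7*I) + 28*I)/(p^2 - p*(3 + 4*I) + 12*I)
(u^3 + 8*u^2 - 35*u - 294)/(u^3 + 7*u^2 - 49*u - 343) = (u - 6)/(u - 7)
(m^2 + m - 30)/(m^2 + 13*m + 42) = (m - 5)/(m + 7)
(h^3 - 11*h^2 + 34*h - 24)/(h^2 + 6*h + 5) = (h^3 - 11*h^2 + 34*h - 24)/(h^2 + 6*h + 5)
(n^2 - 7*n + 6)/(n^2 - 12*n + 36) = (n - 1)/(n - 6)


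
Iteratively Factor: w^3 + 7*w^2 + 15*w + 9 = (w + 3)*(w^2 + 4*w + 3) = (w + 1)*(w + 3)*(w + 3)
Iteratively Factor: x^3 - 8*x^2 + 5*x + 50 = (x - 5)*(x^2 - 3*x - 10) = (x - 5)^2*(x + 2)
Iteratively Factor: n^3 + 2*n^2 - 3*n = (n + 3)*(n^2 - n) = (n - 1)*(n + 3)*(n)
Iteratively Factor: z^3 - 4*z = (z)*(z^2 - 4) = z*(z + 2)*(z - 2)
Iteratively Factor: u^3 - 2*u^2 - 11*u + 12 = (u - 1)*(u^2 - u - 12) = (u - 1)*(u + 3)*(u - 4)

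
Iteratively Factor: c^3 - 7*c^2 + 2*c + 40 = (c + 2)*(c^2 - 9*c + 20) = (c - 5)*(c + 2)*(c - 4)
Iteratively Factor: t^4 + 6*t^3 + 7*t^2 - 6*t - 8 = (t + 2)*(t^3 + 4*t^2 - t - 4) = (t - 1)*(t + 2)*(t^2 + 5*t + 4) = (t - 1)*(t + 2)*(t + 4)*(t + 1)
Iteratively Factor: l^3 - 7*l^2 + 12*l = (l)*(l^2 - 7*l + 12) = l*(l - 3)*(l - 4)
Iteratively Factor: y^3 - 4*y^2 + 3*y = (y)*(y^2 - 4*y + 3) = y*(y - 3)*(y - 1)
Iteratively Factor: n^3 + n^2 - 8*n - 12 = (n + 2)*(n^2 - n - 6) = (n + 2)^2*(n - 3)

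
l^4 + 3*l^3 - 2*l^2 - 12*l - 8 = (l - 2)*(l + 1)*(l + 2)^2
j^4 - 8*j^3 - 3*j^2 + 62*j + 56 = (j - 7)*(j - 4)*(j + 1)*(j + 2)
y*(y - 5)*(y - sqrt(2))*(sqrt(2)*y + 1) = sqrt(2)*y^4 - 5*sqrt(2)*y^3 - y^3 - sqrt(2)*y^2 + 5*y^2 + 5*sqrt(2)*y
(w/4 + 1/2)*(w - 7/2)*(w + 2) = w^3/4 + w^2/8 - 5*w/2 - 7/2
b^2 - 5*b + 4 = (b - 4)*(b - 1)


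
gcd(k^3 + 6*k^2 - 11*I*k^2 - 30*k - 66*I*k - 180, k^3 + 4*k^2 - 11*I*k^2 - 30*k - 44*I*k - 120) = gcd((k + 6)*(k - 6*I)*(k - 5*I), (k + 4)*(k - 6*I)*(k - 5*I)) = k^2 - 11*I*k - 30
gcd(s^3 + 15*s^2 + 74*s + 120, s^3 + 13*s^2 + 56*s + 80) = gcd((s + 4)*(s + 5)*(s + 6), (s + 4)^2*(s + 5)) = s^2 + 9*s + 20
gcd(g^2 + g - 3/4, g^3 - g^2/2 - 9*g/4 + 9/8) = g^2 + g - 3/4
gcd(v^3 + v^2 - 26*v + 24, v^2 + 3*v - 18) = v + 6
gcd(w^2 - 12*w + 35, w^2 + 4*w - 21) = 1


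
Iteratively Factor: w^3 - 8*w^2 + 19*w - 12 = (w - 4)*(w^2 - 4*w + 3) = (w - 4)*(w - 3)*(w - 1)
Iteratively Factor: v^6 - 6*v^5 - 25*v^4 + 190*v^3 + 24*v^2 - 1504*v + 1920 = (v + 4)*(v^5 - 10*v^4 + 15*v^3 + 130*v^2 - 496*v + 480) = (v - 2)*(v + 4)*(v^4 - 8*v^3 - v^2 + 128*v - 240) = (v - 2)*(v + 4)^2*(v^3 - 12*v^2 + 47*v - 60) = (v - 4)*(v - 2)*(v + 4)^2*(v^2 - 8*v + 15) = (v - 5)*(v - 4)*(v - 2)*(v + 4)^2*(v - 3)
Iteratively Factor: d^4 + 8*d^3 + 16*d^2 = (d)*(d^3 + 8*d^2 + 16*d) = d*(d + 4)*(d^2 + 4*d) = d^2*(d + 4)*(d + 4)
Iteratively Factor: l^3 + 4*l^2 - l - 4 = (l + 1)*(l^2 + 3*l - 4) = (l - 1)*(l + 1)*(l + 4)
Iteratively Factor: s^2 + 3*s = (s + 3)*(s)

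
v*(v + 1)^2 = v^3 + 2*v^2 + v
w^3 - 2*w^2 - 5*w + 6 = (w - 3)*(w - 1)*(w + 2)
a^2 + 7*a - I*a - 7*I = (a + 7)*(a - I)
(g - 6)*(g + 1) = g^2 - 5*g - 6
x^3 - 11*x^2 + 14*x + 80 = (x - 8)*(x - 5)*(x + 2)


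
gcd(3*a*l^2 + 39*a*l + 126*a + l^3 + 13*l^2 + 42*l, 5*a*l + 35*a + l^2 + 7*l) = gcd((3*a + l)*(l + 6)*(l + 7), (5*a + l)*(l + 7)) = l + 7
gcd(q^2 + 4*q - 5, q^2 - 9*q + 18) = 1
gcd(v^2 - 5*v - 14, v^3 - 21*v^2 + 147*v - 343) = v - 7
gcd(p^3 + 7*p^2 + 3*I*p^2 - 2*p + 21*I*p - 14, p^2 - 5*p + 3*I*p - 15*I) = 1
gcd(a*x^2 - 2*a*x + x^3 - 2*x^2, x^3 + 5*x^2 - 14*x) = x^2 - 2*x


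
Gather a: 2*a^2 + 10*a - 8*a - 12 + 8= 2*a^2 + 2*a - 4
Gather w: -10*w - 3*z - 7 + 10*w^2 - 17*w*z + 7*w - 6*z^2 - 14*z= 10*w^2 + w*(-17*z - 3) - 6*z^2 - 17*z - 7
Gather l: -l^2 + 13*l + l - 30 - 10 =-l^2 + 14*l - 40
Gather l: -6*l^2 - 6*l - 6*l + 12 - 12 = -6*l^2 - 12*l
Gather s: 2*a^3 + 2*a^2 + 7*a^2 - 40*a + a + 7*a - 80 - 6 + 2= 2*a^3 + 9*a^2 - 32*a - 84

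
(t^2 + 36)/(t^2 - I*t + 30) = (t + 6*I)/(t + 5*I)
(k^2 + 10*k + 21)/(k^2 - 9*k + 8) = (k^2 + 10*k + 21)/(k^2 - 9*k + 8)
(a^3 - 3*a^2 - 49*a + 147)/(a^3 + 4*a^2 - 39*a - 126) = (a^2 - 10*a + 21)/(a^2 - 3*a - 18)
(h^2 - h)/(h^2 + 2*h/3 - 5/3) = 3*h/(3*h + 5)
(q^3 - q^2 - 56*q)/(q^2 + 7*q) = q - 8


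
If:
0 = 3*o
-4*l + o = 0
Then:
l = 0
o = 0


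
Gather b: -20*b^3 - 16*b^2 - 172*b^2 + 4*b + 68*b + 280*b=-20*b^3 - 188*b^2 + 352*b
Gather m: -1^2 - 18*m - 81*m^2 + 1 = -81*m^2 - 18*m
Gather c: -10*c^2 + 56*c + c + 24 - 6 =-10*c^2 + 57*c + 18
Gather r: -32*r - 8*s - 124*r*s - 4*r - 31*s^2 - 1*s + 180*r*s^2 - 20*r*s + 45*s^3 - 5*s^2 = r*(180*s^2 - 144*s - 36) + 45*s^3 - 36*s^2 - 9*s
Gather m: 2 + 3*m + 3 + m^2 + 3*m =m^2 + 6*m + 5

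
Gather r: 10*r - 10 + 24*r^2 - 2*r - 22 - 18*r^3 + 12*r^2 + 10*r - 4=-18*r^3 + 36*r^2 + 18*r - 36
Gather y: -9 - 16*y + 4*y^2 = 4*y^2 - 16*y - 9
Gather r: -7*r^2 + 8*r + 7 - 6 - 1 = -7*r^2 + 8*r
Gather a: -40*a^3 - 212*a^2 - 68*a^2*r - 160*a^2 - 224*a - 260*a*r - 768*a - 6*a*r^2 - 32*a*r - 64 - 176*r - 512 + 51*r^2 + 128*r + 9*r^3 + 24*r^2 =-40*a^3 + a^2*(-68*r - 372) + a*(-6*r^2 - 292*r - 992) + 9*r^3 + 75*r^2 - 48*r - 576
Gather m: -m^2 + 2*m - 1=-m^2 + 2*m - 1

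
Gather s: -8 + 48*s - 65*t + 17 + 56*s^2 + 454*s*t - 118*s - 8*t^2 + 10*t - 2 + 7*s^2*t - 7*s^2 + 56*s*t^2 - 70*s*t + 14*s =s^2*(7*t + 49) + s*(56*t^2 + 384*t - 56) - 8*t^2 - 55*t + 7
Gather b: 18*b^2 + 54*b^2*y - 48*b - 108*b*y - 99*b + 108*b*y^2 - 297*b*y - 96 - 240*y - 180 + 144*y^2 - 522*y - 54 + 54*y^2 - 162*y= b^2*(54*y + 18) + b*(108*y^2 - 405*y - 147) + 198*y^2 - 924*y - 330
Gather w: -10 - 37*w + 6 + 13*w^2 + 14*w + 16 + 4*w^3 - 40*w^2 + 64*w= 4*w^3 - 27*w^2 + 41*w + 12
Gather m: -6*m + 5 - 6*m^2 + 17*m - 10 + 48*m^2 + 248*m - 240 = 42*m^2 + 259*m - 245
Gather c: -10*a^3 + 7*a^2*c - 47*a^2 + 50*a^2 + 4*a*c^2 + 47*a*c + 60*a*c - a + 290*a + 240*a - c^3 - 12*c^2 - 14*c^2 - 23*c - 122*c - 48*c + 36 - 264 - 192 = -10*a^3 + 3*a^2 + 529*a - c^3 + c^2*(4*a - 26) + c*(7*a^2 + 107*a - 193) - 420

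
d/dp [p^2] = 2*p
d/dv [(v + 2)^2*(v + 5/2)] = (v + 2)*(3*v + 7)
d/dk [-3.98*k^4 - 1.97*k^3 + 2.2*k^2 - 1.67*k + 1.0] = -15.92*k^3 - 5.91*k^2 + 4.4*k - 1.67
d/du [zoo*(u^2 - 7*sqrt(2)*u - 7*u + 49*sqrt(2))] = nan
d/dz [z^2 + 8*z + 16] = 2*z + 8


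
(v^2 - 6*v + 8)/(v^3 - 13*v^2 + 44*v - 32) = (v - 2)/(v^2 - 9*v + 8)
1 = 1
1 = 1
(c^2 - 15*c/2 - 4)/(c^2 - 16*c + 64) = (c + 1/2)/(c - 8)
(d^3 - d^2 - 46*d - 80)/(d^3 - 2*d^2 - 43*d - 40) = (d + 2)/(d + 1)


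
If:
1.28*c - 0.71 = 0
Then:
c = 0.55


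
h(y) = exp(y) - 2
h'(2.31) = 10.07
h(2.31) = 8.07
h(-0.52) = -1.41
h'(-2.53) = 0.08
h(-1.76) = -1.83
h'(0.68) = 1.97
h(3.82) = 43.60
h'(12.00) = 162754.79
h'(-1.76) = 0.17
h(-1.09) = -1.66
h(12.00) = 162752.79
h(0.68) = -0.03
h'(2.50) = 12.18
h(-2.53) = -1.92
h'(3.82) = 45.60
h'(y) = exp(y)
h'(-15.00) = 0.00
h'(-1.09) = 0.34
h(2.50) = 10.18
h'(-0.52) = 0.59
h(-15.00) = -2.00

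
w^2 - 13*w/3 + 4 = (w - 3)*(w - 4/3)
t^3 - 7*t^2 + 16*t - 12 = (t - 3)*(t - 2)^2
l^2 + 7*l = l*(l + 7)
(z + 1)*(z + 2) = z^2 + 3*z + 2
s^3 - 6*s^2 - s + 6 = (s - 6)*(s - 1)*(s + 1)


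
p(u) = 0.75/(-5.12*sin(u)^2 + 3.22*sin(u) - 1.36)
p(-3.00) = -0.39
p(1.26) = -0.26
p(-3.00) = -0.39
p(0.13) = -0.73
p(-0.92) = -0.10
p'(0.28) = -0.38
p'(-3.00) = 0.94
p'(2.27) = -0.62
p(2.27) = -0.40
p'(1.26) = 0.17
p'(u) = 0.75*(10.24*sin(u)*cos(u) - 3.22*cos(u))/(-5.12*sin(u)^2 + 3.22*sin(u) - 1.36)^2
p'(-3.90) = -0.85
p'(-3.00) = 0.94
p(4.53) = -0.08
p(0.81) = -0.44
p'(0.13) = -1.33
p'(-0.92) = -0.10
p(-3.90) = -0.48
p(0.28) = -0.87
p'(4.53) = 0.02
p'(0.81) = 0.74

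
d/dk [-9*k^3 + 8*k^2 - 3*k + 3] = -27*k^2 + 16*k - 3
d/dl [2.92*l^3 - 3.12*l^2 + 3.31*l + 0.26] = 8.76*l^2 - 6.24*l + 3.31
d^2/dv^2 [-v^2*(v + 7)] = -6*v - 14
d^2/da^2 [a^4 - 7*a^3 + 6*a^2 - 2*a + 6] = 12*a^2 - 42*a + 12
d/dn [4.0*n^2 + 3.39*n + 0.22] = 8.0*n + 3.39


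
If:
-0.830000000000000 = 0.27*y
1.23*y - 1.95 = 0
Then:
No Solution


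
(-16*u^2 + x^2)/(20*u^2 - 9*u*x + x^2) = (4*u + x)/(-5*u + x)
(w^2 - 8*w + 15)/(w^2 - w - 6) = (w - 5)/(w + 2)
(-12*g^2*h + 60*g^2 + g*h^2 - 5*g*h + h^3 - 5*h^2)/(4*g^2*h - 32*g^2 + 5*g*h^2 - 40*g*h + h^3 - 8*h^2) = (-3*g*h + 15*g + h^2 - 5*h)/(g*h - 8*g + h^2 - 8*h)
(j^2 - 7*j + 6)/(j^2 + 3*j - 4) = (j - 6)/(j + 4)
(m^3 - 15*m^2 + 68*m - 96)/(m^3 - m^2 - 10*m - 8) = (m^2 - 11*m + 24)/(m^2 + 3*m + 2)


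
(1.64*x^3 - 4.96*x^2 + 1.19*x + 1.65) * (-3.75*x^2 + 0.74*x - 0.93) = -6.15*x^5 + 19.8136*x^4 - 9.6581*x^3 - 0.6941*x^2 + 0.1143*x - 1.5345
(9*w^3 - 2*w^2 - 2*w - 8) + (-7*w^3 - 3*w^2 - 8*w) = 2*w^3 - 5*w^2 - 10*w - 8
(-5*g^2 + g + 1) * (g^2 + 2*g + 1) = -5*g^4 - 9*g^3 - 2*g^2 + 3*g + 1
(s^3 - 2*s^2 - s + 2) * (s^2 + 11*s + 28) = s^5 + 9*s^4 + 5*s^3 - 65*s^2 - 6*s + 56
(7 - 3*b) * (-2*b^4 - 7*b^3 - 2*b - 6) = 6*b^5 + 7*b^4 - 49*b^3 + 6*b^2 + 4*b - 42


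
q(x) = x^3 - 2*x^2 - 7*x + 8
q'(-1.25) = 2.69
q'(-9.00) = 272.00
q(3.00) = -4.00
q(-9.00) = -820.00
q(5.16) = 56.02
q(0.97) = 0.24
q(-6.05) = -244.30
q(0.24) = 6.22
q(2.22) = -6.46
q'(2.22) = -1.09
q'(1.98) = -3.16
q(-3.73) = -45.61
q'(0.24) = -7.79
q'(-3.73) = 49.66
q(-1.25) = 11.67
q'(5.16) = 52.24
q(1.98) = -5.94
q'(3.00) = 8.00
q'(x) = 3*x^2 - 4*x - 7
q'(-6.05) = 127.01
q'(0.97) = -8.06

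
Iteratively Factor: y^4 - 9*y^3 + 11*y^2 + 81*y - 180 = (y - 3)*(y^3 - 6*y^2 - 7*y + 60) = (y - 4)*(y - 3)*(y^2 - 2*y - 15) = (y - 5)*(y - 4)*(y - 3)*(y + 3)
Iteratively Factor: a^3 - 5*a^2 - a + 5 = (a - 5)*(a^2 - 1) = (a - 5)*(a + 1)*(a - 1)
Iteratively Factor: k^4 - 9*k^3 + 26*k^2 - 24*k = (k - 3)*(k^3 - 6*k^2 + 8*k) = (k - 4)*(k - 3)*(k^2 - 2*k) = (k - 4)*(k - 3)*(k - 2)*(k)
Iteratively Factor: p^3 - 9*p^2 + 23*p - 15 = (p - 1)*(p^2 - 8*p + 15) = (p - 5)*(p - 1)*(p - 3)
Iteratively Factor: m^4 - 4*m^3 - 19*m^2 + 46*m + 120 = (m + 2)*(m^3 - 6*m^2 - 7*m + 60) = (m - 4)*(m + 2)*(m^2 - 2*m - 15) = (m - 4)*(m + 2)*(m + 3)*(m - 5)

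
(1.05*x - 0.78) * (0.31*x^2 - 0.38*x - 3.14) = 0.3255*x^3 - 0.6408*x^2 - 3.0006*x + 2.4492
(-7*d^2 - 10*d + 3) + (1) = -7*d^2 - 10*d + 4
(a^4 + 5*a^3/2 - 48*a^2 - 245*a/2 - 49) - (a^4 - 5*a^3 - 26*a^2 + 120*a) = 15*a^3/2 - 22*a^2 - 485*a/2 - 49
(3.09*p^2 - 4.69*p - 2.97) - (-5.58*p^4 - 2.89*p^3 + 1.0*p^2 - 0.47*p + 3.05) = 5.58*p^4 + 2.89*p^3 + 2.09*p^2 - 4.22*p - 6.02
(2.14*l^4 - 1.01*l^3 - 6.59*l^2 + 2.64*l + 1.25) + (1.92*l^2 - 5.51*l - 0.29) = 2.14*l^4 - 1.01*l^3 - 4.67*l^2 - 2.87*l + 0.96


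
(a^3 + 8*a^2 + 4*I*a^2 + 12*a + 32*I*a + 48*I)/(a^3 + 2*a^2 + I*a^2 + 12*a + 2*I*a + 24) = (a + 6)/(a - 3*I)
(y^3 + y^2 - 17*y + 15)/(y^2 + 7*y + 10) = (y^2 - 4*y + 3)/(y + 2)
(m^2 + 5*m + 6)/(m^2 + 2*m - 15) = (m^2 + 5*m + 6)/(m^2 + 2*m - 15)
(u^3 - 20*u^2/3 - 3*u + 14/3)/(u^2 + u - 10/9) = 3*(u^2 - 6*u - 7)/(3*u + 5)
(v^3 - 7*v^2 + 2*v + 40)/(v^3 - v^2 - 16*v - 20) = (v - 4)/(v + 2)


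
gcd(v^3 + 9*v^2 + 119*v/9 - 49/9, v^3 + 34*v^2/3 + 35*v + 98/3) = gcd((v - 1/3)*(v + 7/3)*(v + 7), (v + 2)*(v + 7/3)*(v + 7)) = v^2 + 28*v/3 + 49/3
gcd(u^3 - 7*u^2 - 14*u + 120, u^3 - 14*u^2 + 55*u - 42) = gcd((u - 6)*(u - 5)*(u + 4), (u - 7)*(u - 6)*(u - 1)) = u - 6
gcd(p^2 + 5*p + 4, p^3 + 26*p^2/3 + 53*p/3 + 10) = p + 1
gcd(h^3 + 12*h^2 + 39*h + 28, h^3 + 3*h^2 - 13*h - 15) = h + 1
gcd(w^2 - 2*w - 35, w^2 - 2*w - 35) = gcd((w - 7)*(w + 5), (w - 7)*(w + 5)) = w^2 - 2*w - 35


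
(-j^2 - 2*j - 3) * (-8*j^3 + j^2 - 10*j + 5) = 8*j^5 + 15*j^4 + 32*j^3 + 12*j^2 + 20*j - 15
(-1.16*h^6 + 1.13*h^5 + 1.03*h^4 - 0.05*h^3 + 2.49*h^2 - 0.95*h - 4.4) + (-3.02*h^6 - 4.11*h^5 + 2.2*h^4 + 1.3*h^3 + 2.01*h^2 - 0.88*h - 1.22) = -4.18*h^6 - 2.98*h^5 + 3.23*h^4 + 1.25*h^3 + 4.5*h^2 - 1.83*h - 5.62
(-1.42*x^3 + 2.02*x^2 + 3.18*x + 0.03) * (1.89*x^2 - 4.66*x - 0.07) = -2.6838*x^5 + 10.435*x^4 - 3.3036*x^3 - 14.9035*x^2 - 0.3624*x - 0.0021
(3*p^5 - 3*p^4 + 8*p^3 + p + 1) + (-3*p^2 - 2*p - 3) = 3*p^5 - 3*p^4 + 8*p^3 - 3*p^2 - p - 2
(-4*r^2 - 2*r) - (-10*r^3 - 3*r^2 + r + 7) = 10*r^3 - r^2 - 3*r - 7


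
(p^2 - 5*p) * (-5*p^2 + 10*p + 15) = -5*p^4 + 35*p^3 - 35*p^2 - 75*p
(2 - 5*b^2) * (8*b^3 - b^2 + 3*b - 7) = -40*b^5 + 5*b^4 + b^3 + 33*b^2 + 6*b - 14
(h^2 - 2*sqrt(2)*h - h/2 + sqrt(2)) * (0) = 0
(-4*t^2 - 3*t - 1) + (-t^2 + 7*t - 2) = -5*t^2 + 4*t - 3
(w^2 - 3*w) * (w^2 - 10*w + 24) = w^4 - 13*w^3 + 54*w^2 - 72*w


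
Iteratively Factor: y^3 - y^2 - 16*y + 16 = (y - 1)*(y^2 - 16) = (y - 1)*(y + 4)*(y - 4)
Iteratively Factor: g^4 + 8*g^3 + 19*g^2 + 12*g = (g + 4)*(g^3 + 4*g^2 + 3*g) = g*(g + 4)*(g^2 + 4*g + 3) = g*(g + 1)*(g + 4)*(g + 3)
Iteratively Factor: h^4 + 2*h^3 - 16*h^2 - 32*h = (h)*(h^3 + 2*h^2 - 16*h - 32) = h*(h - 4)*(h^2 + 6*h + 8) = h*(h - 4)*(h + 4)*(h + 2)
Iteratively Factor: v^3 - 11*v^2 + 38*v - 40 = (v - 5)*(v^2 - 6*v + 8) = (v - 5)*(v - 4)*(v - 2)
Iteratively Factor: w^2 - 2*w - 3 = (w - 3)*(w + 1)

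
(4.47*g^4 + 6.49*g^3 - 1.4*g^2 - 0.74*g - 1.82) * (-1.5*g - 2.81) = -6.705*g^5 - 22.2957*g^4 - 16.1369*g^3 + 5.044*g^2 + 4.8094*g + 5.1142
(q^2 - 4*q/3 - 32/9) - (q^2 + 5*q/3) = -3*q - 32/9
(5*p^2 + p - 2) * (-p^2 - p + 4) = -5*p^4 - 6*p^3 + 21*p^2 + 6*p - 8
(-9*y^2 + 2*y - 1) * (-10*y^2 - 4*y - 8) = 90*y^4 + 16*y^3 + 74*y^2 - 12*y + 8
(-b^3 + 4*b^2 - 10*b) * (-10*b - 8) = 10*b^4 - 32*b^3 + 68*b^2 + 80*b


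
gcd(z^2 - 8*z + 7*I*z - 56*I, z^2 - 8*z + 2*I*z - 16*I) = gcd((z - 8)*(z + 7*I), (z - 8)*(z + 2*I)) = z - 8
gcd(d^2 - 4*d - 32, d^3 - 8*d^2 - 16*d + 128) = d^2 - 4*d - 32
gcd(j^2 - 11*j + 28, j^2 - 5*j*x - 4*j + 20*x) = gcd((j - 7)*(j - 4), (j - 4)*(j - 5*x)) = j - 4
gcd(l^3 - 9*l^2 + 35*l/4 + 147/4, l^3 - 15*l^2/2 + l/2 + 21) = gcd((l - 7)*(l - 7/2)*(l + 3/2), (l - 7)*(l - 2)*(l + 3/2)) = l^2 - 11*l/2 - 21/2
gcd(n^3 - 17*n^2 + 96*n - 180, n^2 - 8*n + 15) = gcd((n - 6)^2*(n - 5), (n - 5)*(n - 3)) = n - 5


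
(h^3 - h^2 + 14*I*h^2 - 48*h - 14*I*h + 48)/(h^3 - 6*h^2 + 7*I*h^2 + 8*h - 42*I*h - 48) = (h^2 + h*(-1 + 6*I) - 6*I)/(h^2 - h*(6 + I) + 6*I)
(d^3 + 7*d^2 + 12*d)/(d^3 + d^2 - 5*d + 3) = d*(d + 4)/(d^2 - 2*d + 1)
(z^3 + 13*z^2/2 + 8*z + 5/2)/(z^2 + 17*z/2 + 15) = (2*z^3 + 13*z^2 + 16*z + 5)/(2*z^2 + 17*z + 30)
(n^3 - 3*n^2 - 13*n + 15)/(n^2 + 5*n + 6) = (n^2 - 6*n + 5)/(n + 2)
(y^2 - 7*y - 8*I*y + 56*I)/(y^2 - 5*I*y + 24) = (y - 7)/(y + 3*I)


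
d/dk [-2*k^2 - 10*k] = -4*k - 10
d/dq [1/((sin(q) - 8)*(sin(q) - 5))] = (13 - 2*sin(q))*cos(q)/((sin(q) - 8)^2*(sin(q) - 5)^2)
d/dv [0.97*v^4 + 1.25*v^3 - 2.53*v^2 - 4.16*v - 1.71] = 3.88*v^3 + 3.75*v^2 - 5.06*v - 4.16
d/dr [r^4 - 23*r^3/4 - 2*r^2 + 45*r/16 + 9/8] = 4*r^3 - 69*r^2/4 - 4*r + 45/16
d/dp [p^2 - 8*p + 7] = 2*p - 8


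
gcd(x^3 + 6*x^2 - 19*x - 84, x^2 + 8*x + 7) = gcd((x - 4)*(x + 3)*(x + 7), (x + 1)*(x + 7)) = x + 7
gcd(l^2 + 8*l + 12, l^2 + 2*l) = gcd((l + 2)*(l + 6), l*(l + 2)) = l + 2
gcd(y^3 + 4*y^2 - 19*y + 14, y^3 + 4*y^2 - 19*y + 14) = y^3 + 4*y^2 - 19*y + 14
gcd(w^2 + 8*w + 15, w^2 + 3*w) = w + 3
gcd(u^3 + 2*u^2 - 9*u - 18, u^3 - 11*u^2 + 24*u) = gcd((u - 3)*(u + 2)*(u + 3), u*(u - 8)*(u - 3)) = u - 3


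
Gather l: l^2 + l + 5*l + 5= l^2 + 6*l + 5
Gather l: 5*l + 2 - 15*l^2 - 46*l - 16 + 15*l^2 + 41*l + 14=0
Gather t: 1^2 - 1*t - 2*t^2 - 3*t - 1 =-2*t^2 - 4*t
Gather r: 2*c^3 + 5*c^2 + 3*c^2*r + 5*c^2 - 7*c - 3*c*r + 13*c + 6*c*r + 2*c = 2*c^3 + 10*c^2 + 8*c + r*(3*c^2 + 3*c)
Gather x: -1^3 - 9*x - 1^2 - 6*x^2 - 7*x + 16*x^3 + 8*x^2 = 16*x^3 + 2*x^2 - 16*x - 2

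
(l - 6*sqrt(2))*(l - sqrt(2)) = l^2 - 7*sqrt(2)*l + 12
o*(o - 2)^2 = o^3 - 4*o^2 + 4*o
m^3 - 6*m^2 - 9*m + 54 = (m - 6)*(m - 3)*(m + 3)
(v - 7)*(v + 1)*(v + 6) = v^3 - 43*v - 42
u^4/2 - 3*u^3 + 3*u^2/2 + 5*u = u*(u/2 + 1/2)*(u - 5)*(u - 2)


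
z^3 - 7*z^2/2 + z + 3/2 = (z - 3)*(z - 1)*(z + 1/2)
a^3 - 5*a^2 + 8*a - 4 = (a - 2)^2*(a - 1)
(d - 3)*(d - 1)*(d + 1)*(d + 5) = d^4 + 2*d^3 - 16*d^2 - 2*d + 15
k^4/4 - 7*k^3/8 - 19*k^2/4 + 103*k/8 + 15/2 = (k/4 + 1)*(k - 5)*(k - 3)*(k + 1/2)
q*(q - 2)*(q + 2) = q^3 - 4*q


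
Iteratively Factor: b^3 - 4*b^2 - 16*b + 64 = (b + 4)*(b^2 - 8*b + 16) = (b - 4)*(b + 4)*(b - 4)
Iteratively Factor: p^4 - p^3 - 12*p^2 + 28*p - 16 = (p - 2)*(p^3 + p^2 - 10*p + 8) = (p - 2)^2*(p^2 + 3*p - 4) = (p - 2)^2*(p - 1)*(p + 4)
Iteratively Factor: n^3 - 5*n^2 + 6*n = (n - 3)*(n^2 - 2*n) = (n - 3)*(n - 2)*(n)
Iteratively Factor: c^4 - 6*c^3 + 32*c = (c + 2)*(c^3 - 8*c^2 + 16*c) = c*(c + 2)*(c^2 - 8*c + 16) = c*(c - 4)*(c + 2)*(c - 4)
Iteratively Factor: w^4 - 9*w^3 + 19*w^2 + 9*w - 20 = (w + 1)*(w^3 - 10*w^2 + 29*w - 20) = (w - 4)*(w + 1)*(w^2 - 6*w + 5) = (w - 4)*(w - 1)*(w + 1)*(w - 5)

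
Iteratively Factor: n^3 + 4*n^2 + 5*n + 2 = (n + 1)*(n^2 + 3*n + 2) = (n + 1)^2*(n + 2)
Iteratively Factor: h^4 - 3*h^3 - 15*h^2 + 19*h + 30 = (h - 2)*(h^3 - h^2 - 17*h - 15) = (h - 5)*(h - 2)*(h^2 + 4*h + 3) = (h - 5)*(h - 2)*(h + 1)*(h + 3)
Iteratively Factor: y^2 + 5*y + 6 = (y + 2)*(y + 3)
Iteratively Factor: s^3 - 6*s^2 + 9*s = (s)*(s^2 - 6*s + 9) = s*(s - 3)*(s - 3)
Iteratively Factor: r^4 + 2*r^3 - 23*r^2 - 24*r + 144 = (r + 4)*(r^3 - 2*r^2 - 15*r + 36) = (r - 3)*(r + 4)*(r^2 + r - 12) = (r - 3)*(r + 4)^2*(r - 3)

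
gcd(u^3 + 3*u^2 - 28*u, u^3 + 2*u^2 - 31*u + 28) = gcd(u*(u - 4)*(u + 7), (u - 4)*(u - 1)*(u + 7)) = u^2 + 3*u - 28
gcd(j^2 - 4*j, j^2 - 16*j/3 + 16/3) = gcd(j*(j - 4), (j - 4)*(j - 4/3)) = j - 4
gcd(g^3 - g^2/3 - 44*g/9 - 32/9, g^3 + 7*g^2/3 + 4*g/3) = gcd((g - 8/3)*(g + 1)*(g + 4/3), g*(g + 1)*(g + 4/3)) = g^2 + 7*g/3 + 4/3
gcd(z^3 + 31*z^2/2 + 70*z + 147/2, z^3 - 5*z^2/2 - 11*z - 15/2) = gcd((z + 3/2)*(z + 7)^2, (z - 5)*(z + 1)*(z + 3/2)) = z + 3/2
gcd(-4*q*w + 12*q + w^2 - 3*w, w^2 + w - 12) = w - 3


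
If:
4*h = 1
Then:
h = 1/4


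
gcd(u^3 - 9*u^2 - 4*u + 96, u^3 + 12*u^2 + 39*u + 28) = 1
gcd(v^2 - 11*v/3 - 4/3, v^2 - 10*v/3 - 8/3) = v - 4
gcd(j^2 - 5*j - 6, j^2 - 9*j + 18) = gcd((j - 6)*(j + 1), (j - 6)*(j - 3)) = j - 6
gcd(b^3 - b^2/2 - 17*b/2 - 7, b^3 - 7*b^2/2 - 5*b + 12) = b + 2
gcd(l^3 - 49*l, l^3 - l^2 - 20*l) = l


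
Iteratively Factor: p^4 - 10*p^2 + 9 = (p - 1)*(p^3 + p^2 - 9*p - 9) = (p - 1)*(p + 1)*(p^2 - 9) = (p - 3)*(p - 1)*(p + 1)*(p + 3)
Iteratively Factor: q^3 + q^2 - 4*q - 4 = (q - 2)*(q^2 + 3*q + 2) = (q - 2)*(q + 1)*(q + 2)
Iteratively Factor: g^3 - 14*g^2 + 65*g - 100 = (g - 5)*(g^2 - 9*g + 20) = (g - 5)*(g - 4)*(g - 5)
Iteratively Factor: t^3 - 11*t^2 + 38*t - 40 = (t - 5)*(t^2 - 6*t + 8) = (t - 5)*(t - 2)*(t - 4)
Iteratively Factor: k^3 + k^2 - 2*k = (k - 1)*(k^2 + 2*k) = k*(k - 1)*(k + 2)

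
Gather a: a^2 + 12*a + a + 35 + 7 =a^2 + 13*a + 42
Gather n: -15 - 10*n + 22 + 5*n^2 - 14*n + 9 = 5*n^2 - 24*n + 16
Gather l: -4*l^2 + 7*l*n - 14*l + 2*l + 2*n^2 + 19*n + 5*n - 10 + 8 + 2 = -4*l^2 + l*(7*n - 12) + 2*n^2 + 24*n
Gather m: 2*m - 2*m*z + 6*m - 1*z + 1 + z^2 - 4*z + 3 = m*(8 - 2*z) + z^2 - 5*z + 4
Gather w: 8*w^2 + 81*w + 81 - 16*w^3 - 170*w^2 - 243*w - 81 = -16*w^3 - 162*w^2 - 162*w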